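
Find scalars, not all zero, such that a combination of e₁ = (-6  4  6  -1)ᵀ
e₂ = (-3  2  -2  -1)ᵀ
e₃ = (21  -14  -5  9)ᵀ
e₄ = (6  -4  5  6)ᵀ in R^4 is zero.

2e₁ + e₂ + e₃ - e₄ = 0

Set up α₁e₁ + … + α₄e₄ = 0 and solve the homogeneous system.
One solution (up to scaling) is (2, 1, 1, -1).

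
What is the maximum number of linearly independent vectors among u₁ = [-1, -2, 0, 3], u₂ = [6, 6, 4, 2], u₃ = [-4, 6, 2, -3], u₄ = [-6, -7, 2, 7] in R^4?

4

Row-reduce the 4×4 matrix with these as rows.
The echelon form has 4 nonzero rows, so the rank is 4.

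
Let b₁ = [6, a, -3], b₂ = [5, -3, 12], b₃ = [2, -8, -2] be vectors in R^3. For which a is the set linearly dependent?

a = -21

Place the vectors as rows of a 3×3 matrix; dependence ⇔ determinant zero.
Cofactor expansion gives det = 34*a + 714.
Setting this to zero gives a = -21.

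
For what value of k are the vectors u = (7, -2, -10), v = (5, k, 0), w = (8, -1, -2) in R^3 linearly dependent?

The vectors are dependent exactly when the determinant of the matrix with rows u, v, w vanishes.
The determinant works out to 66*k + 30.
Solving 66*k + 30 = 0 yields k = -5/11.

k = -5/11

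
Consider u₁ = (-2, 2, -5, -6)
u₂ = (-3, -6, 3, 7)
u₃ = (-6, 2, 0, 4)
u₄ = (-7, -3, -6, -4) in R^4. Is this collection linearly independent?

Place the vectors as rows of a 4×4 matrix and reduce to echelon form.
The reduction yields 4 nonzero rows, so the rank is 4.
Since rank = 4 (the number of vectors), the set is linearly independent.

linearly independent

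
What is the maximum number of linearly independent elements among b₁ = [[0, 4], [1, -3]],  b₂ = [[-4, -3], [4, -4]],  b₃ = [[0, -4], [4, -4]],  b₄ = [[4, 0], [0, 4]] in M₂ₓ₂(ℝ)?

4

Use coordinates relative to {E₁₁, E₁₂, E₂₁, E₂₂}.
Form the matrix with b₁, b₂, b₃, b₄ as columns and reduce.
There are 4 pivot columns, so rank = 4.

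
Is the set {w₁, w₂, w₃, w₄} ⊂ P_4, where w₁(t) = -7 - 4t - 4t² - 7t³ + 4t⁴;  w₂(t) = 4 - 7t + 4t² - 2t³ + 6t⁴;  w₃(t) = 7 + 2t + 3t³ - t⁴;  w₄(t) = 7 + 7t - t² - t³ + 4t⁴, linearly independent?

Take coordinates with respect to the standard basis {1, t, …, t⁴}.
Place the vectors as rows of a 4×5 matrix and reduce to echelon form.
The reduction yields 4 nonzero rows, so the rank is 4.
Since rank = 4 (the number of vectors), the set is linearly independent.

linearly independent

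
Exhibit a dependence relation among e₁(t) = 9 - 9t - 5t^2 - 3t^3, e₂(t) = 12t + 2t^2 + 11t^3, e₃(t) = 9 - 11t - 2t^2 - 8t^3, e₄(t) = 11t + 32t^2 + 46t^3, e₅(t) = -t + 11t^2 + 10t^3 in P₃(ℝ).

Take coordinates with respect to {1, t, …, t^3}.
Solve the homogeneous system with e₁, e₂, e₃, e₄, e₅ as columns by row-reducing the coefficient matrix.
One solution (up to scaling) is (1, 1, -1, -1, 3).

e₁ + e₂ - e₃ - e₄ + 3e₅ = 0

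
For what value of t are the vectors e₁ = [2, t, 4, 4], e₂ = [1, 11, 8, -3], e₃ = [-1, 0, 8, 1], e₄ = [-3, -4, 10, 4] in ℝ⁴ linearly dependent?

Place the vectors as rows of a 4×4 matrix; dependence ⇔ determinant zero.
Expanding, det = 12*t + 600.
This vanishes exactly when t = -50.

t = -50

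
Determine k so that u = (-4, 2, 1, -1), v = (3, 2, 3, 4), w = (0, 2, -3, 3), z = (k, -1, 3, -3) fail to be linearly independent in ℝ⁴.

k = -3/2

The vectors are dependent exactly when the determinant of the matrix with rows u, v, w, z vanishes.
The determinant works out to -56*k - 84.
This vanishes exactly when k = -3/2.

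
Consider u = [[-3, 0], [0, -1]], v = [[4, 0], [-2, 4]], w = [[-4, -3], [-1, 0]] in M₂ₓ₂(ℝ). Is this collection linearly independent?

linearly independent

Take coordinates with respect to the standard basis {E₁₁, E₁₂, E₂₁, E₂₂}.
Row-reduce the matrix whose columns are u, v, w.
The reduction yields 3 nonzero rows, so the rank is 3.
Since rank = 3 (the number of vectors), the set is linearly independent.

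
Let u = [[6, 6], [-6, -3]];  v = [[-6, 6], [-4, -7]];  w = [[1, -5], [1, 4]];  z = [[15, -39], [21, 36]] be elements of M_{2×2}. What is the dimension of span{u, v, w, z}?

3

Pass to coordinate vectors with respect to the basis {E₁₁, E₁₂, E₂₁, E₂₂}.
Apply Gaussian elimination to the matrix whose rows are u, v, w, z.
Reduction leaves 3 leading entries, giving rank 3.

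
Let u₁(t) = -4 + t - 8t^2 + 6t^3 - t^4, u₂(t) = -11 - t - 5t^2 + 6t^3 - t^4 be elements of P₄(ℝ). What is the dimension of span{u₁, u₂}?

Use coordinates relative to {1, t, …, t^4}.
Put the 5×2 matrix [u₁|u₂] into echelon form.
There are 2 pivot columns, so rank = 2.

2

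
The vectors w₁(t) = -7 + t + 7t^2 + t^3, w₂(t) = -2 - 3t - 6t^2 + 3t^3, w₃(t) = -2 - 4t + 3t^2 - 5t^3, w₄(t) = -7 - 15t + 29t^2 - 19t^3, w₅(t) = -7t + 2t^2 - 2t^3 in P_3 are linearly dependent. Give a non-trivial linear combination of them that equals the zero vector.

w₁ - 2w₂ + 2w₃ - w₄ + 2w₅ = 0

Write each element as a vector in ℝ⁴ using {1, t, …, t^3}.
Row-reduce the matrix with w₁, w₂, w₃, w₄, w₅ as columns; the null space gives the coefficients.
One solution (up to scaling) is (1, -2, 2, -1, 2).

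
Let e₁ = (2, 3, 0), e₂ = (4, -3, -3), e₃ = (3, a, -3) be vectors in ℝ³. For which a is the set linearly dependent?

a = -9/2

Place the vectors as rows of a 3×3 matrix; dependence ⇔ determinant zero.
Cofactor expansion gives det = 6*a + 27.
Solving 6*a + 27 = 0 yields a = -9/2.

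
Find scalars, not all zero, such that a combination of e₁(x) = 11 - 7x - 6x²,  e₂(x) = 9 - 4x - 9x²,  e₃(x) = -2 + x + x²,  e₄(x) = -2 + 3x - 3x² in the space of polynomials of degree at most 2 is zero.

e₁ - e₂ + e₄ = 0

Write each element as a vector in ℝ³ using {1, x, x²}.
Write the vectors as columns of a matrix and find a nonzero vector in its null space.
The free variable yields coefficients (1, -1, 0, 1) (any nonzero multiple also works).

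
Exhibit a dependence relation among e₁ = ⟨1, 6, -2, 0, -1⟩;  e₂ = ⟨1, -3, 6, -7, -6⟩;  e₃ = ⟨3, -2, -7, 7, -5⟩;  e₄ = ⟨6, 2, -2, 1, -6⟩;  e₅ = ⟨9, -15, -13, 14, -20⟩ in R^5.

e₁ - e₂ - 3e₃ + e₅ = 0

Solve the homogeneous system with e₁, e₂, e₃, e₄, e₅ as columns by row-reducing the coefficient matrix.
A generator of the null space is (1, -1, -3, 0, 1).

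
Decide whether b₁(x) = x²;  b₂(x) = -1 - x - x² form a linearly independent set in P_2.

Write each element as a coordinate vector in ℝ³ using {1, x, x²}.
Row-reduce the matrix whose columns are b₁, b₂.
The reduction yields 2 nonzero rows, so the rank is 2.
Since rank = 2 (the number of vectors), the set is linearly independent.

linearly independent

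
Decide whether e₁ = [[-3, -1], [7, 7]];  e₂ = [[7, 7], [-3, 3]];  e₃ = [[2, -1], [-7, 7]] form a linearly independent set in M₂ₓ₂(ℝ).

linearly independent

Take coordinates with respect to the standard basis {E₁₁, E₁₂, E₂₁, E₂₂}.
Place the vectors as rows of a 3×4 matrix and reduce to echelon form.
The reduction yields 3 nonzero rows, so the rank is 3.
Since rank = 3 (the number of vectors), the set is linearly independent.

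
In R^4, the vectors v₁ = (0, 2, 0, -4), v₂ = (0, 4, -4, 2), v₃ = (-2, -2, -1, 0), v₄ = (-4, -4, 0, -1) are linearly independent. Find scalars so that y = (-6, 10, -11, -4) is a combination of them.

y = 2v₁ + 3v₂ - v₃ + 2v₄

Set up the augmented matrix [v₁ | v₂ | v₃ | v₄ | y] and row-reduce.
Back-substitution yields (c₁, …, c₄) = (2, 3, -1, 2).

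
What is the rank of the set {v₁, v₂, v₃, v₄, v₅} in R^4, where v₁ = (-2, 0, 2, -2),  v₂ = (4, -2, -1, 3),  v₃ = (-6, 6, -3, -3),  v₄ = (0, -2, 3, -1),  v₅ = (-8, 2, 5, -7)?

2

Apply Gaussian elimination to the matrix whose rows are v₁, v₂, v₃, v₄, v₅.
The echelon form has 2 nonzero rows, so the rank is 2.
(With 5 elements in a 4-dimensional space the rank is at most 4.)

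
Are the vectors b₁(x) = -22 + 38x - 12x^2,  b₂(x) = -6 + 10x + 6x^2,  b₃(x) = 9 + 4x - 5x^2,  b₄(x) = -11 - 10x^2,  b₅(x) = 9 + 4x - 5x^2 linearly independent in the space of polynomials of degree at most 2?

Take coordinates with respect to the standard basis {1, x, x^2}.
There are 5 vectors in a 3-dimensional space, so they cannot be linearly independent.

linearly dependent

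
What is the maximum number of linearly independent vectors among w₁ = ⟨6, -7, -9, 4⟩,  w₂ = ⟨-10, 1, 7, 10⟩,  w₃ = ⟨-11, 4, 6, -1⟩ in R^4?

Form the matrix with w₁, w₂, w₃ as columns and reduce.
Exactly 3 pivots survive; hence the rank is 3.

3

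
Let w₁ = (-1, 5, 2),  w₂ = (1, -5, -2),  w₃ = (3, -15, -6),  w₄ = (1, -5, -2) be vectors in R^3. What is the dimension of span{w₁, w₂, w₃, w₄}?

1

Apply Gaussian elimination to the matrix whose rows are w₁, w₂, w₃, w₄.
Exactly 1 pivot survives; hence the rank is 1.
(With 4 elements in a 3-dimensional space the rank is at most 3.)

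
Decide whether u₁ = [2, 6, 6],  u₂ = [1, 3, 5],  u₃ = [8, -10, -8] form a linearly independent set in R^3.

linearly independent

Place the vectors as rows of a 3×3 matrix and reduce to echelon form.
The reduction yields 3 nonzero rows, so the rank is 3.
Since rank = 3 (the number of vectors), the set is linearly independent.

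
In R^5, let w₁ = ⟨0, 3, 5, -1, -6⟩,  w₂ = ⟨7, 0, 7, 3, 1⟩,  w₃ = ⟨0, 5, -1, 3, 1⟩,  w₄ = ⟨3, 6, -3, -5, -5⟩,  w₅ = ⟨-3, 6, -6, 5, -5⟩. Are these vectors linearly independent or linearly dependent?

The matrix [w₁|w₂|w₃|w₄|w₅] has determinant 23306.
A nonzero determinant means the columns are linearly independent.

linearly independent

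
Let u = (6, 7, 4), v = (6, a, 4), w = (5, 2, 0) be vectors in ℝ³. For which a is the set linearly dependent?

a = 7

The set is linearly dependent precisely when det[u; v; w] = 0.
Expanding, det = 140 - 20*a.
This vanishes exactly when a = 7.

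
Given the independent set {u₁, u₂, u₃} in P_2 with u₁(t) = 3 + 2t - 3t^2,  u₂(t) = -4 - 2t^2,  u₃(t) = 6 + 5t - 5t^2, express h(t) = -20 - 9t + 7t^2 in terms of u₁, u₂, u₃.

Work in coordinates with respect to the standard basis {1, t, t^2}.
Write h = c₁u₁ + … + c₃u₃ and equate components.
Row-reducing the augmented matrix gives the unique coefficients (c₁, c₂, c₃) = (-2, 2, -1).

h = -2u₁ + 2u₂ - u₃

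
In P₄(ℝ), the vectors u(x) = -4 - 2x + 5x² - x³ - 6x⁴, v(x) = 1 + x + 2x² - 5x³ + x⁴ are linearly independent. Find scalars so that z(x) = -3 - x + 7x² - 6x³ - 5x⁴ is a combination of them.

Identify each element with its coordinate vector in ℝ⁵ via {1, x, …, x⁴}.
Since u, v are independent, the coefficients expressing z are uniquely determined by a linear system.
The system has the unique solution (c₁, c₂) = (1, 1).

z = u + v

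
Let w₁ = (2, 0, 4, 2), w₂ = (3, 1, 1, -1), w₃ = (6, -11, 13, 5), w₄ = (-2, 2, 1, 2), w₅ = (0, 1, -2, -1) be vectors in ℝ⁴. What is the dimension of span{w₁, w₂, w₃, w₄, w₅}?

dim = 4

Put the 4×5 matrix [w₁|w₂|w₃|w₄|w₅] into echelon form.
Reduction leaves 4 leading entries, giving rank 4.
(With 5 elements in a 4-dimensional space the rank is at most 4.)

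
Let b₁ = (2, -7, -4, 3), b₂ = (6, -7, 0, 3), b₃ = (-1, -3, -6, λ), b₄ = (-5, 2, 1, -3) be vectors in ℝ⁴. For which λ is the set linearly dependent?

λ = 5/2

Dependence holds iff the 4×4 matrix [b₁ b₂ b₃ b₄] is singular.
Expanding, det = 300 - 120*λ.
This vanishes exactly when λ = 5/2.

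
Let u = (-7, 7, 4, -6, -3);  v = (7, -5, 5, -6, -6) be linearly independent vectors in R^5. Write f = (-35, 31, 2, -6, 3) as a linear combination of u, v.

Solve the system with u, v as columns and f as the right-hand side.
Row-reducing the augmented matrix gives the unique coefficients (α₁, α₂) = (3, -2).

f = 3u - 2v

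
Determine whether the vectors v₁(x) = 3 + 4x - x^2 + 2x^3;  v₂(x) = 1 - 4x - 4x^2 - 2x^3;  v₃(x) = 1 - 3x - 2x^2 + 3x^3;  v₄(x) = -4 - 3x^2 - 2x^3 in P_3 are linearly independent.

linearly independent

Take coordinates with respect to the standard basis {1, x, …, x^3}.
Row-reduce the matrix whose columns are v₁, v₂, v₃, v₄.
The reduction yields 4 nonzero rows, so the rank is 4.
Since rank = 4 (the number of vectors), the set is linearly independent.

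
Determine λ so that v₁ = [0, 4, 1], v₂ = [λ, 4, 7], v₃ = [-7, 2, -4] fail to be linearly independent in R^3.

The vectors are dependent exactly when the determinant of the matrix with rows v₁, v₂, v₃ vanishes.
The determinant works out to 18*λ - 168.
Solving 18*λ - 168 = 0 yields λ = 28/3.

λ = 28/3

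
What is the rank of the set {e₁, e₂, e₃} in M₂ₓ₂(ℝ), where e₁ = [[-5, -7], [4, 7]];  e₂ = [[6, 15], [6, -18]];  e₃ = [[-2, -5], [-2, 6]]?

Represent each element by its coordinate vector in ℝ⁴.
Put the 4×3 matrix [e₁|e₂|e₃] into echelon form.
Exactly 2 pivots survive; hence the rank is 2.

rank 2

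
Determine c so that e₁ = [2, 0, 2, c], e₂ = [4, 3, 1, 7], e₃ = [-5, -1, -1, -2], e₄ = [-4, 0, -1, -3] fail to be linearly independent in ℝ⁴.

Dependence holds iff the 4×4 matrix [e₁ e₂ e₃ e₄] is singular.
Cofactor expansion gives det = 3*c - 60.
Solving 3*c - 60 = 0 yields c = 20.

c = 20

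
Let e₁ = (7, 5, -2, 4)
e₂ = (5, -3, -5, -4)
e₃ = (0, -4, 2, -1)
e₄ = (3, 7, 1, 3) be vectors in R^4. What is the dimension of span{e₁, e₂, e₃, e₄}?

Apply Gaussian elimination to the matrix whose rows are e₁, e₂, e₃, e₄.
The echelon form has 4 nonzero rows, so the rank is 4.

dim = 4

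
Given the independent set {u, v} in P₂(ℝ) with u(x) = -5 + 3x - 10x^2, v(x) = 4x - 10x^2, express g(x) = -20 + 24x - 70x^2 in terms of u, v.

Identify each element with its coordinate vector in ℝ³ via {1, x, x^2}.
Since u, v are independent, the coefficients expressing g are uniquely determined by a linear system.
Row-reducing the augmented matrix gives the unique coefficients (c₁, c₂) = (4, 3).

g = 4u + 3v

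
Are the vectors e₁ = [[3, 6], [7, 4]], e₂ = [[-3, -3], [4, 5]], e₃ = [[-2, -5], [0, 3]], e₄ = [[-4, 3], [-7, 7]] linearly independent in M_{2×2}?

Write each element as a coordinate vector in ℝ⁴ using {E₁₁, E₁₂, E₂₁, E₂₂}.
The matrix [e₁|e₂|e₃|e₄] has determinant 1414.
A nonzero determinant means the columns are linearly independent.

linearly independent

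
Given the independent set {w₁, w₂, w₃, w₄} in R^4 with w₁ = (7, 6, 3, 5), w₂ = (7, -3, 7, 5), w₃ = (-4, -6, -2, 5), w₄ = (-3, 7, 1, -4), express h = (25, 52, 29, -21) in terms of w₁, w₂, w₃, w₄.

h = w₁ + 2w₂ - 4w₃ + 4w₄

Set up the augmented matrix [w₁ | w₂ | w₃ | w₄ | h] and row-reduce.
Row-reducing the augmented matrix gives the unique coefficients (c₁, …, c₄) = (1, 2, -4, 4).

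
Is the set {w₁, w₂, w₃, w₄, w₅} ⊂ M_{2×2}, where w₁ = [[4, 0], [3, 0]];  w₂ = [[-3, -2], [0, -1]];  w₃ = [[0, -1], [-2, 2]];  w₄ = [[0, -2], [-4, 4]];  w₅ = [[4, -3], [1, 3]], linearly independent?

linearly dependent

Write each element as a coordinate vector in ℝ⁴ using {E₁₁, E₁₂, E₂₁, E₂₂}.
There are 5 vectors in a 4-dimensional space, so they cannot be linearly independent.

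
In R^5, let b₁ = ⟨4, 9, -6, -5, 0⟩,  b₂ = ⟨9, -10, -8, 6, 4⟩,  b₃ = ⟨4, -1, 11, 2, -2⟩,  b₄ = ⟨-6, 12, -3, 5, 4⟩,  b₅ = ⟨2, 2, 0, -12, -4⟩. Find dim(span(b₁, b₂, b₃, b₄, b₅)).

dim = 5

Apply Gaussian elimination to the matrix whose rows are b₁, b₂, b₃, b₄, b₅.
Reduction leaves 5 leading entries, giving rank 5.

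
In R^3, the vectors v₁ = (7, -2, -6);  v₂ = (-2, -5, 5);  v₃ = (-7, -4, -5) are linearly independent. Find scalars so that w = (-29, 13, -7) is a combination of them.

Solve the system with v₁, v₂, v₃ as columns and w as the right-hand side.
The system has the unique solution (α₁, α₂, α₃) = (-3, -3, 2).

w = -3v₁ - 3v₂ + 2v₃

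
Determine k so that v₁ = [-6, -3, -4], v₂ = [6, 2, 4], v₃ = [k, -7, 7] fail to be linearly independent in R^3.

The vectors are dependent exactly when the determinant of the matrix with rows v₁, v₂, v₃ vanishes.
Expanding, det = 42 - 4*k.
This vanishes exactly when k = 21/2.

k = 21/2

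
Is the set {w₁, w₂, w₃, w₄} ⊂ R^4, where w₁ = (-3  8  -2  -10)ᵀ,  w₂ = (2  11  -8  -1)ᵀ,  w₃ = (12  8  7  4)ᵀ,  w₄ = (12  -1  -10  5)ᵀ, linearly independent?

linearly independent

Form the 4×4 matrix with these as columns; its determinant is 22142.
A nonzero determinant means the columns are linearly independent.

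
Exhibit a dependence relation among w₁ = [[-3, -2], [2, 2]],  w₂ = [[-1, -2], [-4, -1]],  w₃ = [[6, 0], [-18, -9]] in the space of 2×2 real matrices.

Take coordinates with respect to {E₁₁, E₁₂, E₂₁, E₂₂}.
Solve the homogeneous system with w₁, w₂, w₃ as columns by row-reducing the coefficient matrix.
One solution (up to scaling) is (3, -3, 1).

3w₁ - 3w₂ + w₃ = 0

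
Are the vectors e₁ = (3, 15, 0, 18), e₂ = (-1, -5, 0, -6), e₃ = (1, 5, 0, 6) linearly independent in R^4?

linearly dependent

Row-reduce the matrix whose columns are e₁, e₂, e₃.
The reduction yields 1 nonzero row, so the rank is 1.
Since rank 1 < 3, the set is linearly dependent.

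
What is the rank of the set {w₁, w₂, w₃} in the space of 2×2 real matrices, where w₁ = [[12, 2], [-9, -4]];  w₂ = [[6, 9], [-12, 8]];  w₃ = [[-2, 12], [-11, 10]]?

Represent each element by its coordinate vector in ℝ⁴.
Form the matrix with w₁, w₂, w₃ as columns and reduce.
The echelon form has 3 nonzero rows, so the rank is 3.

rank 3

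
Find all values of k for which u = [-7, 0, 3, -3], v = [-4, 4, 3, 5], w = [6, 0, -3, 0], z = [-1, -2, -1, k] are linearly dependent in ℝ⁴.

k = -17/2

Place the vectors as rows of a 4×4 matrix; dependence ⇔ determinant zero.
Cofactor expansion gives det = 12*k + 102.
This vanishes exactly when k = -17/2.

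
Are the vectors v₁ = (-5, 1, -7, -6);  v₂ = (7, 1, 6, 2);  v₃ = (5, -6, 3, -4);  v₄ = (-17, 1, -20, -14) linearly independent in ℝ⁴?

Row-reduce the matrix whose columns are v₁, v₂, v₃, v₄.
The reduction yields 3 nonzero rows, so the rank is 3.
Since rank 3 < 4, the set is linearly dependent.

linearly dependent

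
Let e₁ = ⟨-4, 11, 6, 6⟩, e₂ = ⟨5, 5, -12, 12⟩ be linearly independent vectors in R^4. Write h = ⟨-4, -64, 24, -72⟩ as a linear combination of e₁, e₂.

h = -4e₁ - 4e₂

Set up the augmented matrix [e₁ | e₂ | h] and row-reduce.
Row-reducing the augmented matrix gives the unique coefficients (α₁, α₂) = (-4, -4).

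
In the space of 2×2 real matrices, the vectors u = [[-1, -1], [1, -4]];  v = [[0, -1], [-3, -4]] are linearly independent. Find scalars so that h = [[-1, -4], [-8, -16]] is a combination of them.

h = u + 3v

Take coordinate vectors relative to {E₁₁, E₁₂, E₂₁, E₂₂}.
Solve the system with u, v as columns and h as the right-hand side.
Back-substitution yields (a₁, a₂) = (1, 3).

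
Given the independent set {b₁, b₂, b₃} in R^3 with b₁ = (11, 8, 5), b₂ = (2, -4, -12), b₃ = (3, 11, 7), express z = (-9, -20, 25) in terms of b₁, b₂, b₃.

Solve the system with b₁, b₂, b₃ as columns and z as the right-hand side.
Back-substitution yields (α₁, α₂, α₃) = (1, -4, -4).

z = b₁ - 4b₂ - 4b₃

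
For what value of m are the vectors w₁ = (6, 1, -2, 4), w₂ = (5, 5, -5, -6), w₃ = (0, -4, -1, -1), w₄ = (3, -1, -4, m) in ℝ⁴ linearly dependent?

Dependence holds iff the 4×4 matrix [w₁ w₂ w₃ w₄] is singular.
Expanding, det = -105*m - 483.
This vanishes exactly when m = -23/5.

m = -23/5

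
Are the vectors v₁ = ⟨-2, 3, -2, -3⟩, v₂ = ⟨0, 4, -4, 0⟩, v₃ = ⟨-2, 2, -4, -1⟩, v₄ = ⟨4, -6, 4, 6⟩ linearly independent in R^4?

One vector is a scalar multiple of another, so the set is dependent.

linearly dependent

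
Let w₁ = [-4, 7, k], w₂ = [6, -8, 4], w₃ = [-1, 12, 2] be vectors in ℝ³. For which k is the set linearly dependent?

k = -9/4

The set is linearly dependent precisely when det[w₁; w₂; w₃] = 0.
The determinant works out to 64*k + 144.
Solving 64*k + 144 = 0 yields k = -9/4.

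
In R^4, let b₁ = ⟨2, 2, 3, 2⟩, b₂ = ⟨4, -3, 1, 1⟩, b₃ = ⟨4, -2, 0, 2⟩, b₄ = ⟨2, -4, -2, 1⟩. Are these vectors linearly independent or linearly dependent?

linearly independent

Form the 4×4 matrix with these as columns; its determinant is 32.
A nonzero determinant means the columns are linearly independent.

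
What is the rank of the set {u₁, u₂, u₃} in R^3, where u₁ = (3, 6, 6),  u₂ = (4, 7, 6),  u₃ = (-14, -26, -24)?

2

Form the matrix with u₁, u₂, u₃ as columns and reduce.
Reduction leaves 2 leading entries, giving rank 2.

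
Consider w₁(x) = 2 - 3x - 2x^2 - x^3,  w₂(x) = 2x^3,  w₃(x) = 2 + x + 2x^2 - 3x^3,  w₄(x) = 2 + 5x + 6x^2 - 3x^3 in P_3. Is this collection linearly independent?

Write each element as a coordinate vector in ℝ⁴ using {1, x, …, x^3}.
Row-reduce the matrix whose columns are w₁, w₂, w₃, w₄.
The reduction yields 3 nonzero rows, so the rank is 3.
Since rank 3 < 4, the set is linearly dependent.

linearly dependent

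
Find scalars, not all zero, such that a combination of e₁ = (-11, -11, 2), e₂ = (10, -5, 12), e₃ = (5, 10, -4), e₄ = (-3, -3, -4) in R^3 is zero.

2e₁ + e₂ + 3e₃ + e₄ = 0

Row-reduce the matrix with e₁, e₂, e₃, e₄ as columns; the null space gives the coefficients.
One solution (up to scaling) is (2, 1, 3, 1).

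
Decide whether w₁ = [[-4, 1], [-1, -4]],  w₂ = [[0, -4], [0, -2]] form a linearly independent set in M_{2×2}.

Write each element as a coordinate vector in ℝ⁴ using {E₁₁, E₁₂, E₂₁, E₂₂}.
Row-reduce the matrix whose columns are w₁, w₂.
The reduction yields 2 nonzero rows, so the rank is 2.
Since rank = 2 (the number of vectors), the set is linearly independent.

linearly independent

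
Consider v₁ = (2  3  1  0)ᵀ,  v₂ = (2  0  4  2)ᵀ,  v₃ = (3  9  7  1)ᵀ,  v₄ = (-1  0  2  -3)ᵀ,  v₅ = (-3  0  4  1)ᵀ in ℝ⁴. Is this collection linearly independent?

There are 5 vectors in a 4-dimensional space, so they cannot be linearly independent.

linearly dependent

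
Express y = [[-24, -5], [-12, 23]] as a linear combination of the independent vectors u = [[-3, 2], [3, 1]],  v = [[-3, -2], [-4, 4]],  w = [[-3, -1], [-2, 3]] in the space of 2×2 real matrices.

Take coordinate vectors relative to {E₁₁, E₁₂, E₂₁, E₂₂}.
Since u, v, w are independent, the coefficients expressing y are uniquely determined by a linear system.
Row-reducing the augmented matrix gives the unique coefficients (a₁, a₂, a₃) = (2, 3, 3).

y = 2u + 3v + 3w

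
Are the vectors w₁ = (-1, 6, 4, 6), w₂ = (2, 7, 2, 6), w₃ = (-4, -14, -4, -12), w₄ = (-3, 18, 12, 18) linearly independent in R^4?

linearly dependent

One vector is a scalar multiple of another, so the set is dependent.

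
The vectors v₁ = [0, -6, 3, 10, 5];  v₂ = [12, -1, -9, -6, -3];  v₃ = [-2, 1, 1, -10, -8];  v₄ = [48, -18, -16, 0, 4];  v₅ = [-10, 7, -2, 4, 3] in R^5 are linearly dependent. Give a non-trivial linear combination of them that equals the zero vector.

2v₂ - 2v₃ - v₄ - 2v₅ = 0

Set up α₁v₁ + … + α₅v₅ = 0 and solve the homogeneous system.
One solution (up to scaling) is (0, 2, -2, -1, -2).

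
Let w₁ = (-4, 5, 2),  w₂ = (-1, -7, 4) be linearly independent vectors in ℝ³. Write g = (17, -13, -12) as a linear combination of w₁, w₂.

g = -4w₁ - w₂

Solve the system with w₁, w₂ as columns and g as the right-hand side.
Back-substitution yields (a₁, a₂) = (-4, -1).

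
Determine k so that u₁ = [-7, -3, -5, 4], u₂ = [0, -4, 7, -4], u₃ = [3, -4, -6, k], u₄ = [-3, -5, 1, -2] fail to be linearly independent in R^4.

k = -7

The set is linearly dependent precisely when det[u₁; u₂; u₃; u₄] = 0.
The determinant works out to 94*k + 658.
This vanishes exactly when k = -7.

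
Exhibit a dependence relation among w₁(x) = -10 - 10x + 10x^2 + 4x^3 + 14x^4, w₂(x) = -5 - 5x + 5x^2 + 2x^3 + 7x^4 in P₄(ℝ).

Pass to coordinate vectors relative to the basis {1, x, …, x^4}.
Set up α₁w₁ + α₂w₂ = 0 and solve the homogeneous system.
One solution (up to scaling) is (1, -2).

w₁ - 2w₂ = 0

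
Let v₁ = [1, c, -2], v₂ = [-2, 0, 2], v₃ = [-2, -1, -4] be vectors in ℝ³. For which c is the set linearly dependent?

The vectors are dependent exactly when the determinant of the matrix with rows v₁, v₂, v₃ vanishes.
Expanding, det = -12*c - 2.
This vanishes exactly when c = -1/6.

c = -1/6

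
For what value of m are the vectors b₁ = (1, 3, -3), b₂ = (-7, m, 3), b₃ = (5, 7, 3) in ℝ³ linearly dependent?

Dependence holds iff the 3×3 matrix [b₁ b₂ b₃] is singular.
Expanding, det = 18*m + 234.
Setting this to zero gives m = -13.

m = -13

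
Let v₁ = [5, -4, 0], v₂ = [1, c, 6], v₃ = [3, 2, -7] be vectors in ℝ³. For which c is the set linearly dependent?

The vectors are dependent exactly when the determinant of the matrix with rows v₁, v₂, v₃ vanishes.
Cofactor expansion gives det = -35*c - 160.
Setting this to zero gives c = -32/7.

c = -32/7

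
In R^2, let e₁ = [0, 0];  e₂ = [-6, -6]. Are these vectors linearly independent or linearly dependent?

One of the vectors is the zero vector, so the set is linearly dependent.

linearly dependent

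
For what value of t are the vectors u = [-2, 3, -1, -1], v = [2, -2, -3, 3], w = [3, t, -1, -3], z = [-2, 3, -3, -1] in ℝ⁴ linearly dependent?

t = -27/4

Place the vectors as rows of a 4×4 matrix; dependence ⇔ determinant zero.
Cofactor expansion gives det = 8*t + 54.
This vanishes exactly when t = -27/4.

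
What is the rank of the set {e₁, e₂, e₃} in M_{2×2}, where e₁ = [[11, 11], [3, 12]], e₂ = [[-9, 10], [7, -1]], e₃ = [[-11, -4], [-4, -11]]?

rank 3

Represent each element by its coordinate vector in ℝ⁴.
Form the matrix with e₁, e₂, e₃ as columns and reduce.
There are 3 pivot columns, so rank = 3.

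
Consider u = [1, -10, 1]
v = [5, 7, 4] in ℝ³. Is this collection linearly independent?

linearly independent

Row-reduce the matrix whose columns are u, v.
The reduction yields 2 nonzero rows, so the rank is 2.
Since rank = 2 (the number of vectors), the set is linearly independent.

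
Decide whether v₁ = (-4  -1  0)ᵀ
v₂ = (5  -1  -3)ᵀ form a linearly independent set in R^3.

Row-reduce the matrix whose columns are v₁, v₂.
The reduction yields 2 nonzero rows, so the rank is 2.
Since rank = 2 (the number of vectors), the set is linearly independent.

linearly independent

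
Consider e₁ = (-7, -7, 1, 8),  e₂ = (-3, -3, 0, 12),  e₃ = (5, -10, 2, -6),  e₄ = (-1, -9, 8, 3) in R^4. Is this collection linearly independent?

Place the vectors as rows of a 4×4 matrix and reduce to echelon form.
The reduction yields 4 nonzero rows, so the rank is 4.
Since rank = 4 (the number of vectors), the set is linearly independent.

linearly independent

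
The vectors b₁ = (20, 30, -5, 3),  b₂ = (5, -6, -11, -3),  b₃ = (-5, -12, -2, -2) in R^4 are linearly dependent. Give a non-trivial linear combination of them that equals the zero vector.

b₁ - b₂ + 3b₃ = 0

Row-reduce the matrix with b₁, b₂, b₃ as columns; the null space gives the coefficients.
A generator of the null space is (1, -1, 3).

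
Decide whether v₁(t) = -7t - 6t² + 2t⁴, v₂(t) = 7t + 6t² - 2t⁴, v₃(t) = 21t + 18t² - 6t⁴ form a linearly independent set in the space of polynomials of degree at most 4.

linearly dependent

Write each element as a coordinate vector in ℝ⁵ using {1, t, …, t⁴}.
One vector is a scalar multiple of another, so the set is dependent.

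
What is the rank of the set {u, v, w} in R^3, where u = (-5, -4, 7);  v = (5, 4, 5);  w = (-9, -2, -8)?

rank 3

Apply Gaussian elimination to the matrix whose rows are u, v, w.
Exactly 3 pivots survive; hence the rank is 3.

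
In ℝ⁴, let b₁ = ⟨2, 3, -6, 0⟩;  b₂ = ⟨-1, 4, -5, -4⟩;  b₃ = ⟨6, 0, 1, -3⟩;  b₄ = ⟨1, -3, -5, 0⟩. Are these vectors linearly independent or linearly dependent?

Row-reduce the matrix whose columns are b₁, b₂, b₃, b₄.
The reduction yields 4 nonzero rows, so the rank is 4.
Since rank = 4 (the number of vectors), the set is linearly independent.

linearly independent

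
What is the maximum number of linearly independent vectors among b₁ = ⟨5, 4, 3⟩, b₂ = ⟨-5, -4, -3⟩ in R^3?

Put the 3×2 matrix [b₁|b₂] into echelon form.
There is 1 pivot column, so rank = 1.

1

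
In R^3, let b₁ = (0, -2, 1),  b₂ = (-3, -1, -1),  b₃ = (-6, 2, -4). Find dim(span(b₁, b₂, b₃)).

Put the 3×3 matrix [b₁|b₂|b₃] into echelon form.
Exactly 2 pivots survive; hence the rank is 2.

2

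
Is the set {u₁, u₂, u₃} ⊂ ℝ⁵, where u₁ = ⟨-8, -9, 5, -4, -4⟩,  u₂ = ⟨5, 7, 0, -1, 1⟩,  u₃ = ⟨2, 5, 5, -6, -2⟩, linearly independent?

Row-reduce the matrix whose columns are u₁, u₂, u₃.
The reduction yields 2 nonzero rows, so the rank is 2.
Since rank 2 < 3, the set is linearly dependent.
Indeed u₁ + 2u₂ - u₃ = 0.

linearly dependent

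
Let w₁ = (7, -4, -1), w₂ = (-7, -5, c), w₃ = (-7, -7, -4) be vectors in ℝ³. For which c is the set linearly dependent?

c = -34/11

The vectors are dependent exactly when the determinant of the matrix with rows w₁, w₂, w₃ vanishes.
The determinant works out to 77*c + 238.
Setting this to zero gives c = -34/11.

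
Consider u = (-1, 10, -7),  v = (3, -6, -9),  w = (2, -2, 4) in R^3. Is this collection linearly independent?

Form the 3×3 matrix with these as columns; its determinant is -300.
A nonzero determinant means the columns are linearly independent.

linearly independent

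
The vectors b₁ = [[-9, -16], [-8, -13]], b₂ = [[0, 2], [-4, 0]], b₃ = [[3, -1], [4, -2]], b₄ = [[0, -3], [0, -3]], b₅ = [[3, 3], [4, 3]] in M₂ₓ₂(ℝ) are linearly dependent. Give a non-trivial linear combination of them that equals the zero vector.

Take coordinates with respect to {E₁₁, E₁₂, E₂₁, E₂₂}.
Solve the homogeneous system with b₁, b₂, b₃, b₄, b₅ as columns by row-reducing the coefficient matrix.
A generator of the null space is (1, 1, 1, -3, 2).

b₁ + b₂ + b₃ - 3b₄ + 2b₅ = 0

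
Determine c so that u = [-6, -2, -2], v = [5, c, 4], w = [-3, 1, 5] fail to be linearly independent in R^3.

c = 22/9

The vectors are dependent exactly when the determinant of the matrix with rows u, v, w vanishes.
Cofactor expansion gives det = 88 - 36*c.
This vanishes exactly when c = 22/9.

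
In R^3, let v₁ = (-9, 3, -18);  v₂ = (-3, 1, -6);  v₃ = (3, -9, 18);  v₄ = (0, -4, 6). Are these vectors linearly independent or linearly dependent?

There are 4 vectors in a 3-dimensional space, so they cannot be linearly independent.

linearly dependent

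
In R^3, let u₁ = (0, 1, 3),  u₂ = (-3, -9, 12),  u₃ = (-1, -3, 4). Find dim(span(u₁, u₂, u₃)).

Form the matrix with u₁, u₂, u₃ as columns and reduce.
Exactly 2 pivots survive; hence the rank is 2.

dim = 2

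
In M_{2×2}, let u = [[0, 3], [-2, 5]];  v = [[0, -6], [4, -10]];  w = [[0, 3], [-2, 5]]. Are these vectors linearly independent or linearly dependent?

Write each element as a coordinate vector in ℝ⁴ using {E₁₁, E₁₂, E₂₁, E₂₂}.
Row-reduce the matrix whose columns are u, v, w.
The reduction yields 1 nonzero row, so the rank is 1.
Since rank 1 < 3, the set is linearly dependent.
Indeed 2u + v = 0.

linearly dependent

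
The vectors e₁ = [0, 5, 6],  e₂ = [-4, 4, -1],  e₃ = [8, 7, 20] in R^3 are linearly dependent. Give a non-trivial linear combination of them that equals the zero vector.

Solve the homogeneous system with e₁, e₂, e₃ as columns by row-reducing the coefficient matrix.
A generator of the null space is (3, -2, -1).

3e₁ - 2e₂ - e₃ = 0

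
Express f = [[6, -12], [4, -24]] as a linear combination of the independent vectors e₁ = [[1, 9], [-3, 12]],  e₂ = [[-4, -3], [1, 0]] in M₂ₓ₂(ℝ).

Identify each element with its coordinate vector in ℝ⁴ via {E₁₁, E₁₂, E₂₁, E₂₂}.
Write f = c₁e₁ + c₂e₂ and equate components.
Back-substitution yields (c₁, c₂) = (-2, -2).

f = -2e₁ - 2e₂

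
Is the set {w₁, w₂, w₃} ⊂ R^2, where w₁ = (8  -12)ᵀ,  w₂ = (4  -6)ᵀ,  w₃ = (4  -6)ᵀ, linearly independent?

There are 3 vectors in a 2-dimensional space, so they cannot be linearly independent.

linearly dependent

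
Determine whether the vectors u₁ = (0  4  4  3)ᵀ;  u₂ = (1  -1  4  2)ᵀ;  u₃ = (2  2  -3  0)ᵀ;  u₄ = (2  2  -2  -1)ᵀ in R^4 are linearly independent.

linearly independent

Form the 4×4 matrix with these as columns; its determinant is -88.
A nonzero determinant means the columns are linearly independent.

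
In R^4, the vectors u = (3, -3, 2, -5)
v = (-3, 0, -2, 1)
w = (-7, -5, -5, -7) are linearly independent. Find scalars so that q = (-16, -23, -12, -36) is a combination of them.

Since u, v, w are independent, the coefficients expressing q are uniquely determined by a linear system.
The system has the unique solution (α₁, α₂, α₃) = (1, -3, 4).

q = u - 3v + 4w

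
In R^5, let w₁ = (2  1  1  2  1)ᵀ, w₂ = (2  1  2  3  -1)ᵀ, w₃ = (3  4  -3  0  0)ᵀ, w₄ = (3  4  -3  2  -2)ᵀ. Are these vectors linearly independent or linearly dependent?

linearly independent

Place the vectors as rows of a 4×5 matrix and reduce to echelon form.
The reduction yields 4 nonzero rows, so the rank is 4.
Since rank = 4 (the number of vectors), the set is linearly independent.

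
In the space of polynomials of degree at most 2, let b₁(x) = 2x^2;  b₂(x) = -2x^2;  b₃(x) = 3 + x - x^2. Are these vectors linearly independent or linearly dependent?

Take coordinates with respect to the standard basis {1, x, x^2}.
Form the 3×3 matrix with these as columns; its determinant is 0.
A zero determinant means the columns are linearly dependent.
Indeed b₁ + b₂ = 0.

linearly dependent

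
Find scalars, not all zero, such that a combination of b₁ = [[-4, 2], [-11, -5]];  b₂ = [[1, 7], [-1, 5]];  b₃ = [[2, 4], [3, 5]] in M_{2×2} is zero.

b₁ - 2b₂ + 3b₃ = 0

Write each element as a vector in ℝ⁴ using {E₁₁, E₁₂, E₂₁, E₂₂}.
Row-reduce the matrix with b₁, b₂, b₃ as columns; the null space gives the coefficients.
One solution (up to scaling) is (1, -2, 3).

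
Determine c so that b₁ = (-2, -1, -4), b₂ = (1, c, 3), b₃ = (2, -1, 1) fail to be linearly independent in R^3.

c = 7/6

The set is linearly dependent precisely when det[b₁; b₂; b₃] = 0.
Cofactor expansion gives det = 6*c - 7.
This vanishes exactly when c = 7/6.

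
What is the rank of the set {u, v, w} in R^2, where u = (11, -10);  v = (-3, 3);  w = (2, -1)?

rank 2

Put the 2×3 matrix [u|v|w] into echelon form.
Exactly 2 pivots survive; hence the rank is 2.
(With 3 elements in a 2-dimensional space the rank is at most 2.)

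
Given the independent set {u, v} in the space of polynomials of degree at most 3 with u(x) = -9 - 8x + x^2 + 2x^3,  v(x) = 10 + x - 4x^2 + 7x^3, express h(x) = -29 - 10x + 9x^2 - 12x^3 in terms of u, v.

Work in coordinates with respect to the standard basis {1, x, …, x^3}.
Since u, v are independent, the coefficients expressing h are uniquely determined by a linear system.
Row-reducing the augmented matrix gives the unique coefficients (α₁, α₂) = (1, -2).

h = u - 2v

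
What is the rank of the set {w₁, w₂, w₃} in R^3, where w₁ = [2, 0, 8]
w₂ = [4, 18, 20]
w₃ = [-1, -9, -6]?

2

Apply Gaussian elimination to the matrix whose rows are w₁, w₂, w₃.
The echelon form has 2 nonzero rows, so the rank is 2.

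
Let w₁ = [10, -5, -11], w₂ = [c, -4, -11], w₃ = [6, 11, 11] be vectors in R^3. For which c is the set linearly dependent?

The set is linearly dependent precisely when det[w₁; w₂; w₃] = 0.
The determinant works out to 836 - 66*c.
This vanishes exactly when c = 38/3.

c = 38/3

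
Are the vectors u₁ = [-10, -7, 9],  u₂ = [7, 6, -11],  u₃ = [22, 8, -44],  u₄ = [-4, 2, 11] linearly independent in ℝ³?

There are 4 vectors in a 3-dimensional space, so they cannot be linearly independent.

linearly dependent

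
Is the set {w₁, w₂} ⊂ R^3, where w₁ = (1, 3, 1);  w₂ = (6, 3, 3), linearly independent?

linearly independent

Place the vectors as rows of a 2×3 matrix and reduce to echelon form.
The reduction yields 2 nonzero rows, so the rank is 2.
Since rank = 2 (the number of vectors), the set is linearly independent.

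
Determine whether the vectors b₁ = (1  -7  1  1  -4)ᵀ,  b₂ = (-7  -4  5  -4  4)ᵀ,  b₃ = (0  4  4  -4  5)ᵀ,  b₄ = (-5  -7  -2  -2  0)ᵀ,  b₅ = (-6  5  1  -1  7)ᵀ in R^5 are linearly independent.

linearly independent

Form the 5×5 matrix with these as columns; its determinant is 2301.
A nonzero determinant means the columns are linearly independent.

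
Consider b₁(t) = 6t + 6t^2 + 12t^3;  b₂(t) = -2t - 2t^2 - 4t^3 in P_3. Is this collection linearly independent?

linearly dependent

Write each element as a coordinate vector in ℝ⁴ using {1, t, …, t^3}.
Row-reduce the matrix whose columns are b₁, b₂.
The reduction yields 1 nonzero row, so the rank is 1.
Since rank 1 < 2, the set is linearly dependent.
Indeed b₁ + 3b₂ = 0.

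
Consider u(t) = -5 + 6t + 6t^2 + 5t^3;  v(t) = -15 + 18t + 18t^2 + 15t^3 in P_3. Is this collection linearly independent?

linearly dependent

Take coordinates with respect to the standard basis {1, t, …, t^3}.
Row-reduce the matrix whose columns are u, v.
The reduction yields 1 nonzero row, so the rank is 1.
Since rank 1 < 2, the set is linearly dependent.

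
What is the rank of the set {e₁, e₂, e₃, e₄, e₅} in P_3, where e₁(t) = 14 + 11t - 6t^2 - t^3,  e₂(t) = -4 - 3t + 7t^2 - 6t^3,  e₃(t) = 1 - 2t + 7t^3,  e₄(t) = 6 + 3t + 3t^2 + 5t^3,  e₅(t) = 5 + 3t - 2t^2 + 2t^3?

4

Use coordinates relative to {1, t, …, t^3}.
Row-reduce the 5×4 matrix with these as rows.
The echelon form has 4 nonzero rows, so the rank is 4.
(With 5 elements in a 4-dimensional space the rank is at most 4.)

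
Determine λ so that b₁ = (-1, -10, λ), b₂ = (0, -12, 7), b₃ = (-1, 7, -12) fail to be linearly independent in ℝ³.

The set is linearly dependent precisely when det[b₁; b₂; b₃] = 0.
Cofactor expansion gives det = -12*λ - 25.
Setting this to zero gives λ = -25/12.

λ = -25/12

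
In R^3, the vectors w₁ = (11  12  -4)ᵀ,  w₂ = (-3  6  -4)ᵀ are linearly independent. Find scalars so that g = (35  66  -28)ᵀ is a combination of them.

g = 4w₁ + 3w₂

Write g = c₁w₁ + c₂w₂ and equate components.
Row-reducing the augmented matrix gives the unique coefficients (c₁, c₂) = (4, 3).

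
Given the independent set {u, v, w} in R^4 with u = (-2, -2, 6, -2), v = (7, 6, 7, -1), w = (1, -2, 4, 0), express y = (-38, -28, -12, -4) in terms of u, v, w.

y = 4u - 4v - 2w

Write y = a₁u + … + a₃w and equate components.
Row-reducing the augmented matrix gives the unique coefficients (a₁, a₂, a₃) = (4, -4, -2).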